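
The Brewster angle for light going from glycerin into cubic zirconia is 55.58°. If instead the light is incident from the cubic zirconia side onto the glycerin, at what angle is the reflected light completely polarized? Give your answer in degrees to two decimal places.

θ_B' ≈ 34.42°

tan θ_B' = n₁/n₂ = 1/tan θ_B, so θ_B' = 90° − θ_B.
θ_B' = 90° − 55.58° = 34.42°.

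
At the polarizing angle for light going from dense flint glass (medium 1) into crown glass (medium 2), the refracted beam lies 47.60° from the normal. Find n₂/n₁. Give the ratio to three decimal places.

n₂/n₁ ≈ 0.913

At Brewster incidence θ_B = 90° − θ_t = 90° − 47.60° = 42.40°.
tan θ_B = n₂/n₁, so n₂/n₁ = tan 42.40° = 0.913.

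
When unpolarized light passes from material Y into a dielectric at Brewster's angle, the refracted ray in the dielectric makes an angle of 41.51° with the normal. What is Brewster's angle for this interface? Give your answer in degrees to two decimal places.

θ_B ≈ 48.49°

Brewster's condition makes the reflected and refracted beams perpendicular: θ_B + θ_t = 90°.
So θ_B = 90° − θ_t = 90° − 41.51° = 48.49°.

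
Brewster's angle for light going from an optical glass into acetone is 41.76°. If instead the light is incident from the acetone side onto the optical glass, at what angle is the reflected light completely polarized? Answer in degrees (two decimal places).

θ_B' ≈ 48.24°

tan θ_B' = n₁/n₂ = 1/tan θ_B, so θ_B' = 90° − θ_B.
θ_B' = 90° − 41.76° = 48.24°.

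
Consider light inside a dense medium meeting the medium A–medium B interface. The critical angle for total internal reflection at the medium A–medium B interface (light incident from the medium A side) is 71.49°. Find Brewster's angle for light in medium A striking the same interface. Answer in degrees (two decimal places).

n₂/n₁ = sin θ_c = sin 71.49° = 0.9483.
tan θ_B equals the same ratio, so θ_B = arctan(0.9483) = 43.48°.

θ_B ≈ 43.48°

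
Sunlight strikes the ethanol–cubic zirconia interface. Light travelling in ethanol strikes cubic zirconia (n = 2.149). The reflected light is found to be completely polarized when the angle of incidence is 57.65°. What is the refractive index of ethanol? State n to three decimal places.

n ≈ 1.361

Brewster's law: tan θ_B = n₂/n₁ (light incident in ethanol, refracted into cubic zirconia).
n₁ = n₂ / tan θ_B = 2.149 / tan 57.65° = 1.361.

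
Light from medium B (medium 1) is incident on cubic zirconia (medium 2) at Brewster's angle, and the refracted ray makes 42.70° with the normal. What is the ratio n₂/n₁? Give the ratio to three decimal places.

θ_B + θ_t = 90°, so θ_B = 90° − 42.70° = 47.30°.
Then n₂/n₁ = tan θ_B = tan 47.30° = 1.084.

n₂/n₁ ≈ 1.084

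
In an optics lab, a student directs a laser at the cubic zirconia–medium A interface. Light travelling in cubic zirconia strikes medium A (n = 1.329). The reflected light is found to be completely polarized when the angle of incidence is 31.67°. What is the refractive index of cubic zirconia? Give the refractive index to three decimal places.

n ≈ 2.154

At Brewster's angle, tan θ_B = n₂/n₁ with n₁ on the incident side (cubic zirconia) and n₂ on the transmitted side (medium A).
n₁ = n₂ / tan θ_B = 1.329 / tan 31.67° = 2.154.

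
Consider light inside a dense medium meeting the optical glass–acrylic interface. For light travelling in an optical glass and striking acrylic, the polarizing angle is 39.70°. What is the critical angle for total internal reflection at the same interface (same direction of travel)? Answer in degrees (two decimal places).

tan θ_B = n₂/n₁ = tan 39.70° = 0.8302.
Total internal reflection: sin θ_c = n₂/n₁ = 0.8302.
θ_c = arcsin(0.8302) = 56.12°.

θ_c ≈ 56.12°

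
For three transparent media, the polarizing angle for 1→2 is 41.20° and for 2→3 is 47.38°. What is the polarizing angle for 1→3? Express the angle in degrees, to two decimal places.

Each Brewster angle gives a ratio: n₂/n₁ = tan 41.20° = 0.8754, n₃/n₂ = tan 47.38° = 1.0867.
So n₃/n₁ = (n₂/n₁)(n₃/n₂) = 0.8754 × 1.0867 = 0.9514.
θ_B(1→3) = arctan(0.9514) = 43.57°.

θ_B ≈ 43.57°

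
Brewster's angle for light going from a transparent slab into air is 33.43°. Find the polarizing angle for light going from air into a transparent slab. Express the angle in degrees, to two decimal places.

tan θ_B' = n₁/n₂ = 1/tan θ_B, so θ_B' = 90° − θ_B.
θ_B' = 90° − 33.43° = 56.57°.

θ_B' ≈ 56.57°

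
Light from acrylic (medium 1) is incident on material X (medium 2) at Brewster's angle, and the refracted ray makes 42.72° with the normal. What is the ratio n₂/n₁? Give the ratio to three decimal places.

n₂/n₁ ≈ 1.083

θ_B + θ_t = 90°, so θ_B = 90° − 42.72° = 47.28°.
tan θ_B = n₂/n₁, so n₂/n₁ = tan 47.28° = 1.083.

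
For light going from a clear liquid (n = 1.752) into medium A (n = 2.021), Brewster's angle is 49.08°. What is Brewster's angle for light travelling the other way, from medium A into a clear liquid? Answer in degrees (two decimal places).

tan θ_B' = n₁/n₂ = 1/tan θ_B, so θ_B' = 90° − θ_B.
θ_B' = 90° − 49.08° = 40.92°.

θ_B' ≈ 40.92°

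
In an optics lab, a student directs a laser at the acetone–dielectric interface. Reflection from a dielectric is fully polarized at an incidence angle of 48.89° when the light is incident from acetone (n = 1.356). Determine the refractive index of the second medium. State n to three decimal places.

Brewster's law: tan θ_B = n₂/n₁ (light incident in acetone, refracted into a dielectric).
n₂ = n₁ tan θ_B = 1.356 × tan 48.89° = 1.554.

n ≈ 1.554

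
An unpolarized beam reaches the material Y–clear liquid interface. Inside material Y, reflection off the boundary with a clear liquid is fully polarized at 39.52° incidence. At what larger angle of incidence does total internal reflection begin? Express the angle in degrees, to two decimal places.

From Brewster, n₂/n₁ = tan θ_B = tan 39.52° = 0.8249.
Then sin θ_c = n₂/n₁ = 0.8249, so θ_c = arcsin 0.8249 = 55.58°.

θ_c ≈ 55.58°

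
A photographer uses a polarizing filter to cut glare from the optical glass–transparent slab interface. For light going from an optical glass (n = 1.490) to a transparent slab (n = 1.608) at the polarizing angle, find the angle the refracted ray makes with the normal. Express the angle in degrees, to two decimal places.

θ_t ≈ 42.82°

tan θ_B = n₂/n₁ = 1.608/1.490 = 1.0792, so θ_B = 47.18°.
The refracted ray is perpendicular to the reflected ray, so θ_t = 90° − θ_B = 42.82°.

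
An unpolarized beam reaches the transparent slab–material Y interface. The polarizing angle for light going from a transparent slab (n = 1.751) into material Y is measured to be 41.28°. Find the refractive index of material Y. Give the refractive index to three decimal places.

At the polarizing angle, tan θ_B = n₂/n₁ with n₁ on the incident side (a transparent slab) and n₂ on the transmitted side (material Y).
n₂ = n₁ tan θ_B = 1.751 × tan 41.28° = 1.537.

n ≈ 1.537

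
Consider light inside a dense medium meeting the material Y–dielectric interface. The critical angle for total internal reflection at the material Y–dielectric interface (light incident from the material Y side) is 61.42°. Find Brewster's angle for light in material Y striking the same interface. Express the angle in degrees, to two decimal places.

θ_B ≈ 41.29°

sin θ_c = n₂/n₁, so n₂/n₁ = sin 61.42° = 0.8782.
Brewster: tan θ_B = n₂/n₁ = 0.8782.
θ_B = arctan(0.8782) = 41.29°.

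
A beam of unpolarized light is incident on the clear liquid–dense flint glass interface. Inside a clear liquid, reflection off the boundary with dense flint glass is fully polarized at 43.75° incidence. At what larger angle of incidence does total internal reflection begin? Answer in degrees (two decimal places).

θ_c ≈ 73.19°

From Brewster, n₂/n₁ = tan θ_B = tan 43.75° = 0.9573.
Then sin θ_c = n₂/n₁ = 0.9573, so θ_c = arcsin 0.9573 = 73.19°.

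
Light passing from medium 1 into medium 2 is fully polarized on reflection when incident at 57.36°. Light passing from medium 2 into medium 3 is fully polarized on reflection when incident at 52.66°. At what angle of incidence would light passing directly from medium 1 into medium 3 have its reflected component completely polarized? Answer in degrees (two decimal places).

n₂/n₁ = tan 57.36° = 1.5613 and n₃/n₂ = tan 52.66° = 1.3108.
n₃/n₁ = 2.0465. Then tan θ_B(1→3) = n₃/n₁, so θ_B(1→3) = arctan(2.0465) = 63.96°.

θ_B ≈ 63.96°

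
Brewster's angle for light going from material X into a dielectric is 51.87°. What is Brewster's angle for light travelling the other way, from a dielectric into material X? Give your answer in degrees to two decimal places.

tan θ_B' = n₁/n₂ = 1/tan θ_B, so θ_B' = 90° − θ_B.
θ_B' = 90° − 51.87° = 38.13°.

θ_B' ≈ 38.13°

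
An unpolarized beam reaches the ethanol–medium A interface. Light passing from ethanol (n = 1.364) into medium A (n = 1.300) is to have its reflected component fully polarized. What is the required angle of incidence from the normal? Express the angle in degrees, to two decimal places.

The reflected p-component vanishes when tan θ_B = n₂/n₁.
tan θ_B = n₂/n₁ = 1.300/1.364 = 0.9531. Taking the arctangent, θ_B = 43.62°.

θ_B ≈ 43.62°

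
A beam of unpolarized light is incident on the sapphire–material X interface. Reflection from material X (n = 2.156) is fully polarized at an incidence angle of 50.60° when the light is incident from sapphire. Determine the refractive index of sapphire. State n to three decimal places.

n ≈ 1.771

Brewster's law: tan θ_B = n₂/n₁ (light incident in sapphire, refracted into material X).
n₁ = n₂ / tan θ_B = 2.156 / tan 50.60° = 1.771.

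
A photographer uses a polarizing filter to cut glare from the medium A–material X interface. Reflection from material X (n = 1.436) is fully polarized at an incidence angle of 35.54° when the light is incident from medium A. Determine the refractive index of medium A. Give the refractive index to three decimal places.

Brewster's law: tan θ_B = n₂/n₁ (light incident in medium A, refracted into material X).
n₁ = n₂ / tan θ_B = 1.436 / tan 35.54° = 2.010.

n ≈ 2.010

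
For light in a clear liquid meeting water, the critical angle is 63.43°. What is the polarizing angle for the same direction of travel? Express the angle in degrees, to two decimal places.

θ_B ≈ 41.81°

n₂/n₁ = sin θ_c = sin 63.43° = 0.8944.
tan θ_B equals the same ratio, so θ_B = arctan(0.8944) = 41.81°.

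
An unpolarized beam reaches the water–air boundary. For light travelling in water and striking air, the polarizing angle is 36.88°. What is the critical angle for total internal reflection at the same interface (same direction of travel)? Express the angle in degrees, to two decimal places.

θ_c ≈ 48.61°

tan θ_B = n₂/n₁ = tan 36.88° = 0.7503.
Total internal reflection: sin θ_c = n₂/n₁ = 0.7503.
θ_c = arcsin(0.7503) = 48.61°.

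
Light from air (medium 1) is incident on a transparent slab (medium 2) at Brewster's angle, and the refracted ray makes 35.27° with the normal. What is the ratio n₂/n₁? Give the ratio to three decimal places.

n₂/n₁ ≈ 1.414

At Brewster incidence θ_B = 90° − θ_t = 90° − 35.27° = 54.73°.
tan θ_B = n₂/n₁, so n₂/n₁ = tan 54.73° = 1.414.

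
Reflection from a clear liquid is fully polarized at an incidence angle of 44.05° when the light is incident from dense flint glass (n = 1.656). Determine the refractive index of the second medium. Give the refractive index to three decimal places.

Full polarization of the reflected beam means tan θ_B = n₂/n₁, where n₁ is the incident medium (dense flint glass).
n₂ = n₁ tan θ_B = 1.656 × tan 44.05° = 1.602.

n ≈ 1.602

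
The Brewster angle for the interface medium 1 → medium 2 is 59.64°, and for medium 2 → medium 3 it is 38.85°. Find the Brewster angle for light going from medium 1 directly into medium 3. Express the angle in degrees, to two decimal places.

n₂/n₁ = tan 59.64° = 1.7072 and n₃/n₂ = tan 38.85° = 0.8055.
Multiplying, n₃/n₁ = 1.7072 × 0.8055 = 1.3751, and θ_B(1→3) = arctan 1.3751 = 53.97°.

θ_B ≈ 53.97°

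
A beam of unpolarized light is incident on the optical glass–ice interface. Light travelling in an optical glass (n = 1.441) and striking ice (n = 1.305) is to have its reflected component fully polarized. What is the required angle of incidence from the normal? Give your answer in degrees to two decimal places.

Brewster's condition: tan θ_B = n₂/n₁ = 1.305/1.441 = 0.9056.
θ_B = arctan(0.9056) = 42.16°.

θ_B ≈ 42.16°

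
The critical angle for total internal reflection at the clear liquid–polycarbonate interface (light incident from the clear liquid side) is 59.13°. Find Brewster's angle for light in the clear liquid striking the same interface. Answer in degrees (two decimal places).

At the critical angle sin θ_c = n₂/n₁, giving n₂/n₁ = sin 59.13° = 0.8583.
Then tan θ_B = n₂/n₁ = 0.8583, so θ_B = arctan 0.8583 = 40.64°.

θ_B ≈ 40.64°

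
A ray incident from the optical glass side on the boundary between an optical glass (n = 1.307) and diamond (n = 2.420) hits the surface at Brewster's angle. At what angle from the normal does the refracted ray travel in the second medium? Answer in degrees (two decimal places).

θ_t ≈ 28.37°

θ_B = arctan(n₂/n₁) = arctan(2.420/1.307) = 61.63°.
Since θ_B + θ_t = 90° at Brewster incidence, θ_t = 90° − 61.63° = 28.37°.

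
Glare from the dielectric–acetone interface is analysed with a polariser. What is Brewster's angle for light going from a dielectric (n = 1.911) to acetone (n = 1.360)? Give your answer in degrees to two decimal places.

θ_B ≈ 35.44°

tan θ_B = n₂/n₁ = 1.360/1.911 = 0.7117. Taking the arctangent, θ_B = 35.44°.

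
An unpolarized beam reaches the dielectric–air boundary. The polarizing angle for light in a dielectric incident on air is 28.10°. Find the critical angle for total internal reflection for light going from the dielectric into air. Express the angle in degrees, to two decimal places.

θ_c ≈ 32.27°

n₂/n₁ = tan 28.10° = 0.5340; the critical angle satisfies sin θ_c = n₂/n₁.
θ_c = arcsin(0.5340) = 32.27°.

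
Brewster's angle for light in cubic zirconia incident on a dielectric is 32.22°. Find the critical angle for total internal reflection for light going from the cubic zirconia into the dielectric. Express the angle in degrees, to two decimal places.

θ_c ≈ 39.07°

n₂/n₁ = tan 32.22° = 0.6302; the critical angle satisfies sin θ_c = n₂/n₁.
θ_c = arcsin(0.6302) = 39.07°.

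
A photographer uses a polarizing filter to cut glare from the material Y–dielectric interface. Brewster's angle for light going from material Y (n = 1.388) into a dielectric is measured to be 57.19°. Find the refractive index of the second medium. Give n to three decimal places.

n ≈ 2.153

Brewster's law: tan θ_B = n₂/n₁ (light incident in material Y, refracted into a dielectric).
n₂ = n₁ tan θ_B = 1.388 × tan 57.19° = 2.153.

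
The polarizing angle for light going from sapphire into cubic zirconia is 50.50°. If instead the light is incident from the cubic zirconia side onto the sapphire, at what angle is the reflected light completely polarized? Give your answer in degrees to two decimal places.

θ_B' ≈ 39.50°

The two Brewster angles are complementary: θ_B' = 90° − θ_B = 90° − 50.50° = 39.50°.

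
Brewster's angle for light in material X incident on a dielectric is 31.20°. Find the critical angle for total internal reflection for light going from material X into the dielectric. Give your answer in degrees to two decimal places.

θ_c ≈ 37.27°

From Brewster, n₂/n₁ = tan θ_B = tan 31.20° = 0.6056.
Then sin θ_c = n₂/n₁ = 0.6056, so θ_c = arcsin 0.6056 = 37.27°.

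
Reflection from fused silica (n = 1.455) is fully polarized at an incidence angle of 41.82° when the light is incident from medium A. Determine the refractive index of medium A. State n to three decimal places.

n ≈ 1.626

Full polarization of the reflected beam means tan θ_B = n₂/n₁, where n₁ is the incident medium (medium A).
n₁ = n₂ / tan θ_B = 1.455 / tan 41.82° = 1.626.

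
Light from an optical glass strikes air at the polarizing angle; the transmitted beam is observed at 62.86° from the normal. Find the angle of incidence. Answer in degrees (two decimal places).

At Brewster's angle the reflected and refracted rays are perpendicular, so θ_B + θ_t = 90°.
θ_B = 90° − 62.86° = 27.14°.

θ_B ≈ 27.14°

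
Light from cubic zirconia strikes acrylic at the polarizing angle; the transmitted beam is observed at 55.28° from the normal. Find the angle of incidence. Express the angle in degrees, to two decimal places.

θ_B ≈ 34.72°

At Brewster's angle the reflected and refracted rays are perpendicular, so θ_B + θ_t = 90°.
So θ_B = 90° − θ_t = 90° − 55.28° = 34.72°.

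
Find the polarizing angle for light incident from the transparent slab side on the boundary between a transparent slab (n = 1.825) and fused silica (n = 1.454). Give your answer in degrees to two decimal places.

θ_B ≈ 38.54°

At Brewster's angle the reflected and refracted rays are perpendicular, which with Snell's law gives tan θ_B = n₂/n₁.
Brewster's condition: tan θ_B = n₂/n₁ = 1.454/1.825 = 0.7967.
θ_B = arctan(0.7967) = 38.54°.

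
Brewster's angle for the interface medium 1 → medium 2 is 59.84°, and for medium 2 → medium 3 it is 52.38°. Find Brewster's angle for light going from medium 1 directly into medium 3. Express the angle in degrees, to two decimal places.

n₂/n₁ = tan 59.84° = 1.7209 and n₃/n₂ = tan 52.38° = 1.2976.
Multiplying, n₃/n₁ = 1.7209 × 1.2976 = 2.2331, and θ_B(1→3) = arctan 2.2331 = 65.88°.

θ_B ≈ 65.88°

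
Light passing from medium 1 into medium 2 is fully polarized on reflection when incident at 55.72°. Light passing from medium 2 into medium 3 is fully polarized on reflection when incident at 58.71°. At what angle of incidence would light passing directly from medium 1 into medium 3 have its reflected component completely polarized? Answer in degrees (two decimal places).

n₂/n₁ = tan 55.72° = 1.4670 and n₃/n₂ = tan 58.71° = 1.6454.
n₃/n₁ = 2.4138. Then tan θ_B(1→3) = n₃/n₁, so θ_B(1→3) = arctan(2.4138) = 67.50°.

θ_B ≈ 67.50°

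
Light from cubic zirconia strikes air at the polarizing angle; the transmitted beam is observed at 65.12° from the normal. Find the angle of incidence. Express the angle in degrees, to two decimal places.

θ_B ≈ 24.88°

At Brewster's angle the reflected and refracted rays are perpendicular, so θ_B + θ_t = 90°.
So θ_B = 90° − θ_t = 90° − 65.12° = 24.88°.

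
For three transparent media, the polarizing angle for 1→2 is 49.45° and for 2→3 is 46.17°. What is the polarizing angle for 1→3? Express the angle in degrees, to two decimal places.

Each Brewster angle gives a ratio: n₂/n₁ = tan 49.45° = 1.1688, n₃/n₂ = tan 46.17° = 1.0417.
n₃/n₁ = 1.2175. Then tan θ_B(1→3) = n₃/n₁, so θ_B(1→3) = arctan(1.2175) = 50.60°.

θ_B ≈ 50.60°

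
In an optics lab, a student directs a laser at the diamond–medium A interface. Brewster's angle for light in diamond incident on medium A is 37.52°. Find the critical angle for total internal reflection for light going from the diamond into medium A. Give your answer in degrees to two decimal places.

θ_c ≈ 50.16°

From Brewster, n₂/n₁ = tan θ_B = tan 37.52° = 0.7679.
Then sin θ_c = n₂/n₁ = 0.7679, so θ_c = arcsin 0.7679 = 50.16°.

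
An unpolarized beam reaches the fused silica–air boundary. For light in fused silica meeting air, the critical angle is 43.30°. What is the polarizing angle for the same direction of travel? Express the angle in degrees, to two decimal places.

n₂/n₁ = sin θ_c = sin 43.30° = 0.6858.
tan θ_B equals the same ratio, so θ_B = arctan(0.6858) = 34.44°.

θ_B ≈ 34.44°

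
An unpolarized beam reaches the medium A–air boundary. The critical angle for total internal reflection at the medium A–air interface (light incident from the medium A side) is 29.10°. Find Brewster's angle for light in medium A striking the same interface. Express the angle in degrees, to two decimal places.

θ_B ≈ 25.94°

sin θ_c = n₂/n₁, so n₂/n₁ = sin 29.10° = 0.4863.
Brewster: tan θ_B = n₂/n₁ = 0.4863.
θ_B = arctan(0.4863) = 25.94°.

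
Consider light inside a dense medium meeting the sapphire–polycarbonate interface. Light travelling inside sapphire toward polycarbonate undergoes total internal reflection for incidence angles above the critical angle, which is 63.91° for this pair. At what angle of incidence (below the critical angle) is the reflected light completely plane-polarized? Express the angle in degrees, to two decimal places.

θ_B ≈ 41.93°

At the critical angle sin θ_c = n₂/n₁, giving n₂/n₁ = sin 63.91° = 0.8981.
Then tan θ_B = n₂/n₁ = 0.8981, so θ_B = arctan 0.8981 = 41.93°.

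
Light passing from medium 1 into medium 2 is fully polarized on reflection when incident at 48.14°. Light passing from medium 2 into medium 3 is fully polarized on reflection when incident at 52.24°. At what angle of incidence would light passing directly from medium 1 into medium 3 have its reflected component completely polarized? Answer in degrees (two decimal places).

θ_B ≈ 55.24°

Each Brewster angle gives a ratio: n₂/n₁ = tan 48.14° = 1.1161, n₃/n₂ = tan 52.24° = 1.2911.
n₃/n₁ = 1.4409. Then tan θ_B(1→3) = n₃/n₁, so θ_B(1→3) = arctan(1.4409) = 55.24°.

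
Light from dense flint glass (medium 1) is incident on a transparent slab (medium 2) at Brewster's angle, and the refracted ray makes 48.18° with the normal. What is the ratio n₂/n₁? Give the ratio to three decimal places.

n₂/n₁ ≈ 0.895

At Brewster incidence θ_B = 90° − θ_t = 90° − 48.18° = 41.82°.
Then n₂/n₁ = tan θ_B = tan 41.82° = 0.895.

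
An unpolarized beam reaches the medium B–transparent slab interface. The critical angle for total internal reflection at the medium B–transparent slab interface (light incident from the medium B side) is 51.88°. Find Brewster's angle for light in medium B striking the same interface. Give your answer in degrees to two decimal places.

n₂/n₁ = sin θ_c = sin 51.88° = 0.7867.
tan θ_B equals the same ratio, so θ_B = arctan(0.7867) = 38.19°.

θ_B ≈ 38.19°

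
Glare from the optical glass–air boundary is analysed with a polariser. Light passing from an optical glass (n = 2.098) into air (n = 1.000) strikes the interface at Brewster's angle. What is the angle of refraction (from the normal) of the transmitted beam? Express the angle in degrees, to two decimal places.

tan θ_B = n₂/n₁ = 1.000/2.098 = 0.4766, so θ_B = 25.48°.
At Brewster's angle the reflected and refracted rays are perpendicular, so θ_t = 90° − θ_B = 90° − 25.48° = 64.52°.

θ_t ≈ 64.52°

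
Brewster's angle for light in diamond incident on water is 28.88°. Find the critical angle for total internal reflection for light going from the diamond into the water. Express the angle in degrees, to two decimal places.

From Brewster, n₂/n₁ = tan θ_B = tan 28.88° = 0.5516.
Then sin θ_c = n₂/n₁ = 0.5516, so θ_c = arcsin 0.5516 = 33.48°.

θ_c ≈ 33.48°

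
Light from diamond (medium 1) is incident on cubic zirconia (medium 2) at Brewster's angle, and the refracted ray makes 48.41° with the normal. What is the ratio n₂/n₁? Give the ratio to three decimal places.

n₂/n₁ ≈ 0.888

θ_B + θ_t = 90°, so θ_B = 90° − 48.41° = 41.59°.
tan θ_B = n₂/n₁, so n₂/n₁ = tan 41.59° = 0.888.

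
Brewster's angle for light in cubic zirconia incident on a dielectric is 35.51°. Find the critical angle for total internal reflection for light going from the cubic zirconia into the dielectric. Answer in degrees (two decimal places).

θ_c ≈ 45.53°

n₂/n₁ = tan 35.51° = 0.7136; the critical angle satisfies sin θ_c = n₂/n₁.
θ_c = arcsin(0.7136) = 45.53°.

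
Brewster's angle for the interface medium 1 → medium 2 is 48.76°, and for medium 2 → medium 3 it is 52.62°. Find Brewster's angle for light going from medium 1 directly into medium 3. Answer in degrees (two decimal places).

θ_B ≈ 56.19°

Each Brewster angle gives a ratio: n₂/n₁ = tan 48.76° = 1.1407, n₃/n₂ = tan 52.62° = 1.3089.
So n₃/n₁ = (n₂/n₁)(n₃/n₂) = 1.1407 × 1.3089 = 1.4930.
θ_B(1→3) = arctan(1.4930) = 56.19°.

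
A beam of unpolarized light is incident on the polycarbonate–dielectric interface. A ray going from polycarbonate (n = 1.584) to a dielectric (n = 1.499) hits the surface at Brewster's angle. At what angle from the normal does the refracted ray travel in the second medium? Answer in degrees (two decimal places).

θ_t ≈ 46.58°

tan θ_B = n₂/n₁ = 1.499/1.584 = 0.9463, so θ_B = 43.42°.
Since θ_B + θ_t = 90° at Brewster incidence, θ_t = 90° − 43.42° = 46.58°.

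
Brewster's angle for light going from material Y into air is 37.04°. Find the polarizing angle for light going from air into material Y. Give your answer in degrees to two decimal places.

The two Brewster angles are complementary: θ_B' = 90° − θ_B = 90° − 37.04° = 52.96°.

θ_B' ≈ 52.96°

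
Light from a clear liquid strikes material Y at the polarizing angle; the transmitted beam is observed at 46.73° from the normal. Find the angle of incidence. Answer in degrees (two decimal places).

Since the reflected and refracted rays are at right angles at the polarizing angle, θ_B + θ_t = 90°.
So θ_B = 90° − θ_t = 90° − 46.73° = 43.27°.

θ_B ≈ 43.27°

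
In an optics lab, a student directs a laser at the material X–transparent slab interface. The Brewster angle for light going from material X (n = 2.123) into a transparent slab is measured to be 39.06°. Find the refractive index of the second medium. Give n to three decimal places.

n ≈ 1.723

Full polarization of the reflected beam means tan θ_B = n₂/n₁, where n₁ is the incident medium (material X).
n₂ = n₁ tan θ_B = 2.123 × tan 39.06° = 1.723.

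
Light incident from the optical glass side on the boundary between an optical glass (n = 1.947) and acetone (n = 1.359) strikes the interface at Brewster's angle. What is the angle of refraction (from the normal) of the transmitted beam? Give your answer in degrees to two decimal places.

θ_t ≈ 55.09°

tan θ_B = n₂/n₁ = 1.359/1.947 = 0.6980, so θ_B = 34.91°.
Since θ_B + θ_t = 90° at Brewster incidence, θ_t = 90° − 34.91° = 55.09°.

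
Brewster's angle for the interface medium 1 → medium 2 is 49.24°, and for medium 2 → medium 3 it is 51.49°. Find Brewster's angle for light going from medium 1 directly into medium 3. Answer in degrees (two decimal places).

tan θ_B(1→2) = n₂/n₁ = tan 49.24° = 1.1601.
tan θ_B(2→3) = n₃/n₂ = tan 51.49° = 1.2567.
Multiplying, n₃/n₁ = 1.1601 × 1.2567 = 1.4580, and θ_B(1→3) = arctan 1.4580 = 55.55°.

θ_B ≈ 55.55°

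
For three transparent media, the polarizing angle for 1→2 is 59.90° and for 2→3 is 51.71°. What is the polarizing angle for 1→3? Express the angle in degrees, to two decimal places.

Each Brewster angle gives a ratio: n₂/n₁ = tan 59.90° = 1.7251, n₃/n₂ = tan 51.71° = 1.2667.
n₃/n₁ = 2.1851. Then tan θ_B(1→3) = n₃/n₁, so θ_B(1→3) = arctan(2.1851) = 65.41°.

θ_B ≈ 65.41°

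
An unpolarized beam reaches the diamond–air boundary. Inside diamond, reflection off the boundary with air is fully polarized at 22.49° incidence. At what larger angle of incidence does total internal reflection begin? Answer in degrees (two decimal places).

θ_c ≈ 24.46°

tan θ_B = n₂/n₁ = tan 22.49° = 0.4140.
Total internal reflection: sin θ_c = n₂/n₁ = 0.4140.
θ_c = arcsin(0.4140) = 24.46°.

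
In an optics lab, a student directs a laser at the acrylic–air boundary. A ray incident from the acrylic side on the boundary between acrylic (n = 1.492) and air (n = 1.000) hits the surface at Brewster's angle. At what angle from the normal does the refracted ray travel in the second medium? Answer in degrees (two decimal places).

tan θ_B = n₂/n₁ = 1.000/1.492 = 0.6702, so θ_B = 33.83°.
Since θ_B + θ_t = 90° at Brewster incidence, θ_t = 90° − 33.83° = 56.17°.

θ_t ≈ 56.17°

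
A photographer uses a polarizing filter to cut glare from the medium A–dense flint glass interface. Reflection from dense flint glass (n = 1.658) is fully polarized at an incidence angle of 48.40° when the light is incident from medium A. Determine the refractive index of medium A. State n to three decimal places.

n ≈ 1.472

Full polarization of the reflected beam means tan θ_B = n₂/n₁, where n₁ is the incident medium (medium A).
n₁ = n₂ / tan θ_B = 1.658 / tan 48.40° = 1.472.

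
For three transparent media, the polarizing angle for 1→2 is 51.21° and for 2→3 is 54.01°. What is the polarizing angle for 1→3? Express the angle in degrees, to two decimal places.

θ_B ≈ 59.73°

n₂/n₁ = tan 51.21° = 1.2442 and n₃/n₂ = tan 54.01° = 1.3769.
n₃/n₁ = 1.7131. Then tan θ_B(1→3) = n₃/n₁, so θ_B(1→3) = arctan(1.7131) = 59.73°.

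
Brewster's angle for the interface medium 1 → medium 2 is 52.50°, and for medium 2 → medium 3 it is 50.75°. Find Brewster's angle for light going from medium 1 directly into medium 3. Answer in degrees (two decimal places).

θ_B ≈ 57.92°

n₂/n₁ = tan 52.50° = 1.3032 and n₃/n₂ = tan 50.75° = 1.2239.
So n₃/n₁ = (n₂/n₁)(n₃/n₂) = 1.3032 × 1.2239 = 1.5951.
θ_B(1→3) = arctan(1.5951) = 57.92°.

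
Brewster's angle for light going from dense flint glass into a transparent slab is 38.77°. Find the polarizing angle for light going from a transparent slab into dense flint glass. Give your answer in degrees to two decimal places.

tan θ_B' = n₁/n₂ = 1/tan θ_B, so θ_B' = 90° − θ_B.
θ_B' = 90° − 38.77° = 51.23°.

θ_B' ≈ 51.23°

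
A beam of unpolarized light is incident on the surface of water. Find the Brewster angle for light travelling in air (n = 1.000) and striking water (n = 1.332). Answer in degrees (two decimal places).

θ_B ≈ 53.10°

The reflected p-component vanishes when tan θ_B = n₂/n₁.
tan θ_B = n₂/n₁ = 1.332/1.000 = 1.3320. Taking the arctangent, θ_B = 53.10°.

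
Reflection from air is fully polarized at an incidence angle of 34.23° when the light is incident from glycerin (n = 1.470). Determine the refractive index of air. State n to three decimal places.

n ≈ 1.000

Full polarization of the reflected beam means tan θ_B = n₂/n₁, where n₁ is the incident medium (glycerin).
n₂ = n₁ tan θ_B = 1.470 × tan 34.23° = 1.000.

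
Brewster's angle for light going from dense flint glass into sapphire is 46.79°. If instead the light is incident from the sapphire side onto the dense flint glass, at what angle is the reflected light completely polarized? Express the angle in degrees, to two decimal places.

tan θ_B' = n₁/n₂ = 1/tan θ_B, so θ_B' = 90° − θ_B.
θ_B' = 90° − 46.79° = 43.21°.

θ_B' ≈ 43.21°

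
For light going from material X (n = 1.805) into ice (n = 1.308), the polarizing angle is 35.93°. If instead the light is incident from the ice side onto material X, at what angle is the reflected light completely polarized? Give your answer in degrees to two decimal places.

tan θ_B' = n₁/n₂ = 1/tan θ_B, so θ_B' = 90° − θ_B.
θ_B' = 90° − 35.93° = 54.07°.

θ_B' ≈ 54.07°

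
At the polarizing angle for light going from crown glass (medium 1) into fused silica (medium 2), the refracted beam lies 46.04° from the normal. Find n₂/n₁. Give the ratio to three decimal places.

θ_B + θ_t = 90°, so θ_B = 90° − 46.04° = 43.96°.
tan θ_B = n₂/n₁, so n₂/n₁ = tan 43.96° = 0.964.

n₂/n₁ ≈ 0.964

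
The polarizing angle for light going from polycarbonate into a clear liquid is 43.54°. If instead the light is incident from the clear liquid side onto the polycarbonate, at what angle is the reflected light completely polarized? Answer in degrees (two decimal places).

The two Brewster angles are complementary: θ_B' = 90° − θ_B = 90° − 43.54° = 46.46°.

θ_B' ≈ 46.46°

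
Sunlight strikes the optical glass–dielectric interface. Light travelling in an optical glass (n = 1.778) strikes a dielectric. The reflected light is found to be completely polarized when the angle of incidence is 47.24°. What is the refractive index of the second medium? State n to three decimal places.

At the Brewster angle, tan θ_B = n₂/n₁ with n₁ on the incident side (an optical glass) and n₂ on the transmitted side (a dielectric).
n₂ = n₁ tan θ_B = 1.778 × tan 47.24° = 1.923.

n ≈ 1.923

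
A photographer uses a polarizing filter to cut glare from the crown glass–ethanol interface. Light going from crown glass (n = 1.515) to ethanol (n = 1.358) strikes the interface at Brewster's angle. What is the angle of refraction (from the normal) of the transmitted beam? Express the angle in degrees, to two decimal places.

tan θ_B = n₂/n₁ = 1.358/1.515 = 0.8964, so θ_B = 41.87°.
The refracted ray is perpendicular to the reflected ray, so θ_t = 90° − θ_B = 48.13°.

θ_t ≈ 48.13°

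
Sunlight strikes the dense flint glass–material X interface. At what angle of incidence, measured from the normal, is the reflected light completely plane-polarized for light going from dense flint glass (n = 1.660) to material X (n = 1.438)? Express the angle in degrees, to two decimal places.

The reflected p-component vanishes when tan θ_B = n₂/n₁.
Here n₂/n₁ = 1.438/1.660 = 0.8663, and Brewster's law gives tan θ_B = n₂/n₁.
So θ_B = arctan 0.8663 = 40.90°.

θ_B ≈ 40.90°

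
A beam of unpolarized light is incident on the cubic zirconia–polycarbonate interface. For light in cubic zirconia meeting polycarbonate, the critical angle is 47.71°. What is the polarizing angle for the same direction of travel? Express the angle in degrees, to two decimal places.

n₂/n₁ = sin θ_c = sin 47.71° = 0.7397.
tan θ_B equals the same ratio, so θ_B = arctan(0.7397) = 36.49°.

θ_B ≈ 36.49°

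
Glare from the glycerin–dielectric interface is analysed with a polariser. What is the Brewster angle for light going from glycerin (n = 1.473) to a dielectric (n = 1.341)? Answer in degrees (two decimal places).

Here n₂/n₁ = 1.341/1.473 = 0.9104, and Brewster's law gives tan θ_B = n₂/n₁. Taking the arctangent, θ_B = 42.31°.

θ_B ≈ 42.31°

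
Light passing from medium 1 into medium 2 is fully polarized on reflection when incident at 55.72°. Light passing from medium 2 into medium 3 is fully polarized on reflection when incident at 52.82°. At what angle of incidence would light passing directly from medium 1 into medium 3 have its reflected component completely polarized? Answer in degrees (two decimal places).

Each Brewster angle gives a ratio: n₂/n₁ = tan 55.72° = 1.4670, n₃/n₂ = tan 52.82° = 1.3184.
Multiplying, n₃/n₁ = 1.4670 × 1.3184 = 1.9342, and θ_B(1→3) = arctan 1.9342 = 62.66°.

θ_B ≈ 62.66°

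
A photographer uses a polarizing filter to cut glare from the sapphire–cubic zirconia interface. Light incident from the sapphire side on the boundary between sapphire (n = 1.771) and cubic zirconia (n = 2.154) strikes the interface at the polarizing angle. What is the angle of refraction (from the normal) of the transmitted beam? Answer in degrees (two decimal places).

θ_t ≈ 39.43°

tan θ_B = n₂/n₁ = 2.154/1.771 = 1.2163, so θ_B = 50.57°.
The refracted ray is perpendicular to the reflected ray, so θ_t = 90° − θ_B = 39.43°.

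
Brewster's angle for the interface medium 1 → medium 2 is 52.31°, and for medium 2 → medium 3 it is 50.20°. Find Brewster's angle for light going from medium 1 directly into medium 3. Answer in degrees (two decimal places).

θ_B ≈ 57.23°

tan θ_B(1→2) = n₂/n₁ = tan 52.31° = 1.2943.
tan θ_B(2→3) = n₃/n₂ = tan 50.20° = 1.2002.
n₃/n₁ = 1.5535. Then tan θ_B(1→3) = n₃/n₁, so θ_B(1→3) = arctan(1.5535) = 57.23°.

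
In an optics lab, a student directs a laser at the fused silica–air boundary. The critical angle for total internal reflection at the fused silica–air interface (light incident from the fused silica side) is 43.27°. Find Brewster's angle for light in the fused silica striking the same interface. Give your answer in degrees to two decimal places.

sin θ_c = n₂/n₁, so n₂/n₁ = sin 43.27° = 0.6854.
Brewster: tan θ_B = n₂/n₁ = 0.6854.
θ_B = arctan(0.6854) = 34.43°.

θ_B ≈ 34.43°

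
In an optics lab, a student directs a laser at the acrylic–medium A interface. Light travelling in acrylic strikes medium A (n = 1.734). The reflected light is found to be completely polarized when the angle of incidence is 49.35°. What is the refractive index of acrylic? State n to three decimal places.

At Brewster's angle, tan θ_B = n₂/n₁ with n₁ on the incident side (acrylic) and n₂ on the transmitted side (medium A).
n₁ = n₂ / tan θ_B = 1.734 / tan 49.35° = 1.489.

n ≈ 1.489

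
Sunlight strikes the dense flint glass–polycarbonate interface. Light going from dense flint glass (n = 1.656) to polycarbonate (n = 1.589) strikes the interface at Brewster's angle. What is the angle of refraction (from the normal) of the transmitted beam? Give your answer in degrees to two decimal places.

θ_t ≈ 46.18°

First find Brewster's angle: tan θ_B = 1.589/1.656 = 0.9595, giving θ_B = 43.82°.
Since θ_B + θ_t = 90° at Brewster incidence, θ_t = 90° − 43.82° = 46.18°.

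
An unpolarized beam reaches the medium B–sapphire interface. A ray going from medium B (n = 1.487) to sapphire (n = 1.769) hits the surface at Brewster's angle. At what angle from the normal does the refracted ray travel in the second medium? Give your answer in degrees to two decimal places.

θ_t ≈ 40.05°

θ_B = arctan(n₂/n₁) = arctan(1.769/1.487) = 49.95°.
At Brewster's angle the reflected and refracted rays are perpendicular, so θ_t = 90° − θ_B = 90° − 49.95° = 40.05°.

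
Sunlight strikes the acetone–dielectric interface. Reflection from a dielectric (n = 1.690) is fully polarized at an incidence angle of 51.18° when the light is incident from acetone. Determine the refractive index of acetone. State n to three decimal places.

n ≈ 1.360

At the polarizing angle, tan θ_B = n₂/n₁ with n₁ on the incident side (acetone) and n₂ on the transmitted side (a dielectric).
n₁ = n₂ / tan θ_B = 1.690 / tan 51.18° = 1.360.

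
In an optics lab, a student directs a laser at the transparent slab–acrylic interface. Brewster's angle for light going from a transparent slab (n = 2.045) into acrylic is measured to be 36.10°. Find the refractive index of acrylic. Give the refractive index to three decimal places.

Brewster's law: tan θ_B = n₂/n₁ (light incident in a transparent slab, refracted into acrylic).
n₂ = n₁ tan θ_B = 2.045 × tan 36.10° = 1.491.

n ≈ 1.491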